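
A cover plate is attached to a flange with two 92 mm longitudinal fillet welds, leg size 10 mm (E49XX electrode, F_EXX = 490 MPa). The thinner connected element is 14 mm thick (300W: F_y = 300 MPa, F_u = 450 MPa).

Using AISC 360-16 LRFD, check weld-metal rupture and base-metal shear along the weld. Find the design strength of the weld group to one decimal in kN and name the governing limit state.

286.8 kN (weld metal governs)

Weld metal: throat = 0.707×10 = 7.07 mm, L = 2×92 = 184 mm. φR_n = 0.75 × 0.6 × 490 × 7.07 × 184 = 286.8 kN.
Base metal shear (14 mm plate): yield φR_n = 1.0×0.6×300×14×184 = 463.7 kN; rupture φR_n = 0.75×0.6×450×14×184 = 521.6 kN; take 463.7 kN (yield).
Governing: min(286.8, 463.7) = 286.8 kN → weld metal.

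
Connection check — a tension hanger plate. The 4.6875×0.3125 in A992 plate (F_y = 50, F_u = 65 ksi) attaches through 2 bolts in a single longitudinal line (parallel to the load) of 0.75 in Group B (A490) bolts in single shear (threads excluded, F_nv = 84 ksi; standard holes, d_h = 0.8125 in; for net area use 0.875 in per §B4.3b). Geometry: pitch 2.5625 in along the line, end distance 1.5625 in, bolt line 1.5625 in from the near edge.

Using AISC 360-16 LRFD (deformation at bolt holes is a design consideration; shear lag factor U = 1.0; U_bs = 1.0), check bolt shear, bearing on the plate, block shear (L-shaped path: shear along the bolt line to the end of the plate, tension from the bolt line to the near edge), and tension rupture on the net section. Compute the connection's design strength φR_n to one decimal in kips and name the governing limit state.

Bolt shear: A_b = π(0.75)²/4 = 0.44179 in². φR_n = 0.75 × 84 × 0.44179 × 2 × 1 = 55.7 kips.
Bearing (0.3125 in plate, F_u = 65 ksi): end bolts L_c = 1.5625 − 0.8125/2 = 1.15625, R_n = min(1.2×1.15625×0.3125×65, 2.4×0.75×0.3125×65) = 28.184 kips/bolt; interior L_c = 2.5625 − 0.8125 = 1.75, R_n = 36.563 kips/bolt. φR_n = 0.75 × (1×28.184 + 1×36.563) = 48.6 kips.
Block shear: shear path 1×[1.5625+1×2.5625] = 1×4.125 in, A_gv = 1.2891, A_nv = 1×(4.125 − 1.5×0.875)×0.3125 = 0.87891 in²; tension to near edge: (1.5625 − 0.5×0.875)×0.3125 = 0.35156 in². R_n = min(0.6×65×0.87891, 0.6×50×1.2891) + 1.0×65×0.35156 = min(34.277, 38.673) + 22.851 = 57.128 kips. φR_n = 0.75 × 57.128 = 42.8 kips.
Tension rupture (net): A_n = (4.6875 − 1×0.875)×0.3125 = 1.1914 in² (U = 1.0, A_e = A_n). φR_n = 0.75 × 65 × 1.1914 = 58.1 kips.
Governing: min(55.7, 48.6, 42.8, 58.1) = 42.8 kips → block shear.

42.8 kips (block shear governs)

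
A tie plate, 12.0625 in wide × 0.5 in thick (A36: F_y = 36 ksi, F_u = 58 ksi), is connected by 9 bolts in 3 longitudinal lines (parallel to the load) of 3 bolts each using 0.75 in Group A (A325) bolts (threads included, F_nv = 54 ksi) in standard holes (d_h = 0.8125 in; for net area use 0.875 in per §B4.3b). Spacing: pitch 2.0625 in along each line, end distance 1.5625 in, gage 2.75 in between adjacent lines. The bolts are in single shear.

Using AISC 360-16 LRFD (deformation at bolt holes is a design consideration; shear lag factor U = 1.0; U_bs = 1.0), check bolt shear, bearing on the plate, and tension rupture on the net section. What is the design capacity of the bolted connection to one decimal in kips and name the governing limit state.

161.0 kips (bolt shear governs)

Bolt shear: A_b = π(0.75)²/4 = 0.44179 in². φR_n = 0.75 × 54 × 0.44179 × 9 × 1 = 161.0 kips.
Bearing (0.5 in plate, F_u = 58 ksi): end bolts L_c = 1.5625 − 0.8125/2 = 1.15625, R_n = min(1.2×1.15625×0.5×58, 2.4×0.75×0.5×58) = 40.238 kips/bolt; interior L_c = 2.0625 − 0.8125 = 1.25, R_n = 43.5 kips/bolt. φR_n = 0.75 × (3×40.238 + 6×43.5) = 286.3 kips.
Tension rupture (net): A_n = (12.0625 − 3×0.875)×0.5 = 4.7188 in² (U = 1.0, A_e = A_n). φR_n = 0.75 × 58 × 4.7188 = 205.3 kips.
Governing: min(161.0, 286.3, 205.3) = 161.0 kips → bolt shear.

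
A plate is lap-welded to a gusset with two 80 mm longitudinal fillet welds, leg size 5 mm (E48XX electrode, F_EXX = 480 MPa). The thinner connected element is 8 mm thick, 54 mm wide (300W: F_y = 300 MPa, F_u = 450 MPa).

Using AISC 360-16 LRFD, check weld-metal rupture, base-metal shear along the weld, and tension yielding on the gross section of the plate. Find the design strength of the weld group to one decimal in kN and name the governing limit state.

116.6 kN (gross-section yield governs)

Weld metal: throat = 0.707×5 = 3.535 mm, L = 2×80 = 160 mm. φR_n = 0.75 × 0.6 × 480 × 3.535 × 160 = 122.2 kN.
Base metal shear (8 mm plate): yield φR_n = 1.0×0.6×300×8×160 = 230.4 kN; rupture φR_n = 0.75×0.6×450×8×160 = 259.2 kN; take 230.4 kN (yield).
Tension yield (gross): A_g = 54×8 = 432 mm². φR_n = 0.90 × 300 × 432 = 116.6 kN.
Governing: min(122.2, 230.4, 116.6) = 116.6 kN → gross-section yield.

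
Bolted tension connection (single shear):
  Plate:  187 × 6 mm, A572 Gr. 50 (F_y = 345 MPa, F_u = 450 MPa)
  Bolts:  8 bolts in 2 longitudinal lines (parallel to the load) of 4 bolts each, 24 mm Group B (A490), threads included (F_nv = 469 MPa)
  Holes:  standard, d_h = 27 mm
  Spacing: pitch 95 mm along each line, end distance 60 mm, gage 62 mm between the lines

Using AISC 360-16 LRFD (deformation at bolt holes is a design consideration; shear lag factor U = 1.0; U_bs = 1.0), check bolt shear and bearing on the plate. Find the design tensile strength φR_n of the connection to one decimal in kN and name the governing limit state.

Bolt shear: A_b = π(24)²/4 = 452.39 mm². φR_n = 0.75 × 469 × 452.39 × 8 × 1 = 1273.0 kN.
Bearing (6 mm plate, F_u = 450 MPa): end bolts L_c = 60 − 27/2 = 46.5, R_n = min(1.2×46.5×6×450, 2.4×24×6×450) = 150.66 kN/bolt; interior L_c = 95 − 27 = 68, R_n = 155.52 kN/bolt. φR_n = 0.75 × (2×150.66 + 6×155.52) = 925.8 kN.
Governing: min(1273.0, 925.8) = 925.8 kN → bearing.

925.8 kN (bearing governs)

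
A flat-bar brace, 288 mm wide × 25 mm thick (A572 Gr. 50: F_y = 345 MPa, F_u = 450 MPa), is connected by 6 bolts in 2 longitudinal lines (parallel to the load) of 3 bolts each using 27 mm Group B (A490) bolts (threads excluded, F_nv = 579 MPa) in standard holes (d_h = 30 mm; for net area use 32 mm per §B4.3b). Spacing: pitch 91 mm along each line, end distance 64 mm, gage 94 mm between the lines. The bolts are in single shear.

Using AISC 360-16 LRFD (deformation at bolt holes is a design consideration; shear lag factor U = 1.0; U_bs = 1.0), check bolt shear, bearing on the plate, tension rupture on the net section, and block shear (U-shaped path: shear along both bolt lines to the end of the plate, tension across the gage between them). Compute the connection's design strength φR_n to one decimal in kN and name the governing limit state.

1491.8 kN (bolt shear governs)

Bolt shear: A_b = π(27)²/4 = 572.56 mm². φR_n = 0.75 × 579 × 572.56 × 6 × 1 = 1491.8 kN.
Bearing (25 mm plate, F_u = 450 MPa): end bolts L_c = 64 − 30/2 = 49, R_n = min(1.2×49×25×450, 2.4×27×25×450) = 661.5 kN/bolt; interior L_c = 91 − 30 = 61, R_n = 729 kN/bolt. φR_n = 0.75 × (2×661.5 + 4×729) = 3179.3 kN.
Tension rupture (net): A_n = (288 − 2×32)×25 = 5600 mm² (U = 1.0, A_e = A_n). φR_n = 0.75 × 450 × 5600 = 1890.0 kN.
Block shear: shear path 2×[64+2×91] = 2×246 mm, A_gv = 12300, A_nv = 2×(246 − 2.5×32)×25 = 8300 mm²; tension across gage: (94 − 1×32)×25 = 1550 mm². R_n = min(0.6×450×8300, 0.6×345×12300) + 1.0×450×1550 = min(2241, 2546.1) + 697.5 = 2938.5 kN. φR_n = 0.75 × 2938.5 = 2203.9 kN.
Governing: min(1491.8, 3179.3, 1890.0, 2203.9) = 1491.8 kN → bolt shear.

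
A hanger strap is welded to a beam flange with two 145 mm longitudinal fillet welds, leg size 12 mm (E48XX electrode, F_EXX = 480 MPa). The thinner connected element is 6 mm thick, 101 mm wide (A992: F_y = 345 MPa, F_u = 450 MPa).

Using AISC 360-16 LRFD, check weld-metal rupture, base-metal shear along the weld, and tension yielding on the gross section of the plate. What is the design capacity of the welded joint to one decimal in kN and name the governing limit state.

188.2 kN (gross-section yield governs)

Weld metal: throat = 0.707×12 = 8.484 mm, L = 2×145 = 290 mm. φR_n = 0.75 × 0.6 × 480 × 8.484 × 290 = 531.4 kN.
Base metal shear (6 mm plate): yield φR_n = 1.0×0.6×345×6×290 = 360.2 kN; rupture φR_n = 0.75×0.6×450×6×290 = 352.4 kN; take 352.4 kN (rupture).
Tension yield (gross): A_g = 101×6 = 606 mm². φR_n = 0.90 × 345 × 606 = 188.2 kN.
Governing: min(531.4, 352.4, 188.2) = 188.2 kN → gross-section yield.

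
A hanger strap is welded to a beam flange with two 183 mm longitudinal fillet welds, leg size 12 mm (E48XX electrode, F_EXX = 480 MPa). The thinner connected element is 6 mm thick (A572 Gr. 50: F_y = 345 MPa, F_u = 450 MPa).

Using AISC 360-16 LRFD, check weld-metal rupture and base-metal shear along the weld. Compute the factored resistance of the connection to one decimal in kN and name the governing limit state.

444.7 kN (base-metal shear governs)

Weld metal: throat = 0.707×12 = 8.484 mm, L = 2×183 = 366 mm. φR_n = 0.75 × 0.6 × 480 × 8.484 × 366 = 670.7 kN.
Base metal shear (6 mm plate): yield φR_n = 1.0×0.6×345×6×366 = 454.6 kN; rupture φR_n = 0.75×0.6×450×6×366 = 444.7 kN; take 444.7 kN (rupture).
Governing: min(670.7, 444.7) = 444.7 kN → base-metal shear.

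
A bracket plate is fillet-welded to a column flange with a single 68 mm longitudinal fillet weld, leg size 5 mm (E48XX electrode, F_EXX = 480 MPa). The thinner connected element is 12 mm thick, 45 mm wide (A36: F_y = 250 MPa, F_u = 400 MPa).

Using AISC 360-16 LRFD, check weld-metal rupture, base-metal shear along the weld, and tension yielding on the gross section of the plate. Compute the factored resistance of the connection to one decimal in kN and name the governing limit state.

Weld metal: throat = 0.707×5 = 3.535 mm, L = 68 mm. φR_n = 0.75 × 0.6 × 480 × 3.535 × 68 = 51.9 kN.
Base metal shear (12 mm plate): yield φR_n = 1.0×0.6×250×12×68 = 122.4 kN; rupture φR_n = 0.75×0.6×400×12×68 = 146.9 kN; take 122.4 kN (yield).
Tension yield (gross): A_g = 45×12 = 540 mm². φR_n = 0.90 × 250 × 540 = 121.5 kN.
Governing: min(51.9, 122.4, 121.5) = 51.9 kN → weld metal.

51.9 kN (weld metal governs)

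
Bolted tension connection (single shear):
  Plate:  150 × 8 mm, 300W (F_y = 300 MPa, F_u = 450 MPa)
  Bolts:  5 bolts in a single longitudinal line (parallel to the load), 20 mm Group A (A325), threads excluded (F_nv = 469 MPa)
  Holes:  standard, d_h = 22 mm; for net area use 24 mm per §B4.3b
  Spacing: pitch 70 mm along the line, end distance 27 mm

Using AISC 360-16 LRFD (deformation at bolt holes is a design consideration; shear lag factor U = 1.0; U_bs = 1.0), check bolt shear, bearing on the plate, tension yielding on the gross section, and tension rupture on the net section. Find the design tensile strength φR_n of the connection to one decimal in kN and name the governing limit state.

Bolt shear: A_b = π(20)²/4 = 314.16 mm². φR_n = 0.75 × 469 × 314.16 × 5 × 1 = 552.5 kN.
Bearing (8 mm plate, F_u = 450 MPa): end bolts L_c = 27 − 22/2 = 16, R_n = min(1.2×16×8×450, 2.4×20×8×450) = 69.12 kN/bolt; interior L_c = 70 − 22 = 48, R_n = 172.8 kN/bolt. φR_n = 0.75 × (1×69.12 + 4×172.8) = 570.2 kN.
Tension yield (gross): A_g = 150×8 = 1200 mm². φR_n = 0.90 × 300 × 1200 = 324.0 kN.
Tension rupture (net): A_n = (150 − 1×24)×8 = 1008 mm² (U = 1.0, A_e = A_n). φR_n = 0.75 × 450 × 1008 = 340.2 kN.
Governing: min(552.5, 570.2, 324.0, 340.2) = 324.0 kN → gross-section yield.

324.0 kN (gross-section yield governs)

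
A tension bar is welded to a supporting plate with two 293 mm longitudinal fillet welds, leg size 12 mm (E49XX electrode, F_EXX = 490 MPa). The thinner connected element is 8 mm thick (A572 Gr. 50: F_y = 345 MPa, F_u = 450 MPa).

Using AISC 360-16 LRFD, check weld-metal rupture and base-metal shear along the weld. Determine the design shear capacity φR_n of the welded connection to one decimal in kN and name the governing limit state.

949.3 kN (base-metal shear governs)

Weld metal: throat = 0.707×12 = 8.484 mm, L = 2×293 = 586 mm. φR_n = 0.75 × 0.6 × 490 × 8.484 × 586 = 1096.2 kN.
Base metal shear (8 mm plate): yield φR_n = 1.0×0.6×345×8×586 = 970.4 kN; rupture φR_n = 0.75×0.6×450×8×586 = 949.3 kN; take 949.3 kN (rupture).
Governing: min(1096.2, 949.3) = 949.3 kN → base-metal shear.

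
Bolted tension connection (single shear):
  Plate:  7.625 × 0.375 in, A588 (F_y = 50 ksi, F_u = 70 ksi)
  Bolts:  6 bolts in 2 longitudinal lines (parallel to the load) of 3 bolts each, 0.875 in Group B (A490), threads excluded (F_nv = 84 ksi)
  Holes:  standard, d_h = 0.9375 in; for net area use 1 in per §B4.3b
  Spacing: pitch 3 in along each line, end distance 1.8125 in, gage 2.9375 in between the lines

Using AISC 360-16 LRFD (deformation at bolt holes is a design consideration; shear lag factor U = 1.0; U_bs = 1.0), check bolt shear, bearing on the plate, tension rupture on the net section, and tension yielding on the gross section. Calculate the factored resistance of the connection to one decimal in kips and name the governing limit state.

Bolt shear: A_b = π(0.875)²/4 = 0.60132 in². φR_n = 0.75 × 84 × 0.60132 × 6 × 1 = 227.3 kips.
Bearing (0.375 in plate, F_u = 70 ksi): end bolts L_c = 1.8125 − 0.9375/2 = 1.34375, R_n = min(1.2×1.34375×0.375×70, 2.4×0.875×0.375×70) = 42.328 kips/bolt; interior L_c = 3 − 0.9375 = 2.0625, R_n = 55.125 kips/bolt. φR_n = 0.75 × (2×42.328 + 4×55.125) = 228.9 kips.
Tension rupture (net): A_n = (7.625 − 2×1)×0.375 = 2.1094 in² (U = 1.0, A_e = A_n). φR_n = 0.75 × 70 × 2.1094 = 110.7 kips.
Tension yield (gross): A_g = 7.625×0.375 = 2.8594 in². φR_n = 0.90 × 50 × 2.8594 = 128.7 kips.
Governing: min(227.3, 228.9, 110.7, 128.7) = 110.7 kips → net-section rupture.

110.7 kips (net-section rupture governs)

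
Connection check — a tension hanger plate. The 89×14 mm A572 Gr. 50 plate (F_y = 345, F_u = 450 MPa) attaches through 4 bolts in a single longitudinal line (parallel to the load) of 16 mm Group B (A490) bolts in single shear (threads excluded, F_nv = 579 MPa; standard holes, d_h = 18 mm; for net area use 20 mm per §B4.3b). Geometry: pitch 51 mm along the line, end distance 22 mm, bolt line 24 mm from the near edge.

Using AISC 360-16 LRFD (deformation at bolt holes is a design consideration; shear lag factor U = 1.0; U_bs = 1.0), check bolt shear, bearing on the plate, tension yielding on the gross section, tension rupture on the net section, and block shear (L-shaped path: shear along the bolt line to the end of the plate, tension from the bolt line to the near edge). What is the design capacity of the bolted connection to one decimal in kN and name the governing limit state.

326.0 kN (net-section rupture governs)

Bolt shear: A_b = π(16)²/4 = 201.06 mm². φR_n = 0.75 × 579 × 201.06 × 4 × 1 = 349.2 kN.
Bearing (14 mm plate, F_u = 450 MPa): end bolts L_c = 22 − 18/2 = 13, R_n = min(1.2×13×14×450, 2.4×16×14×450) = 98.28 kN/bolt; interior L_c = 51 − 18 = 33, R_n = 241.92 kN/bolt. φR_n = 0.75 × (1×98.28 + 3×241.92) = 618.0 kN.
Tension yield (gross): A_g = 89×14 = 1246 mm². φR_n = 0.90 × 345 × 1246 = 386.9 kN.
Tension rupture (net): A_n = (89 − 1×20)×14 = 966 mm² (U = 1.0, A_e = A_n). φR_n = 0.75 × 450 × 966 = 326.0 kN.
Block shear: shear path 1×[22+3×51] = 1×175 mm, A_gv = 2450, A_nv = 1×(175 − 3.5×20)×14 = 1470 mm²; tension to near edge: (24 − 0.5×20)×14 = 196 mm². R_n = min(0.6×450×1470, 0.6×345×2450) + 1.0×450×196 = min(396.9, 507.15) + 88.2 = 485.1 kN. φR_n = 0.75 × 485.1 = 363.8 kN.
Governing: min(349.2, 618.0, 386.9, 326.0, 363.8) = 326.0 kN → net-section rupture.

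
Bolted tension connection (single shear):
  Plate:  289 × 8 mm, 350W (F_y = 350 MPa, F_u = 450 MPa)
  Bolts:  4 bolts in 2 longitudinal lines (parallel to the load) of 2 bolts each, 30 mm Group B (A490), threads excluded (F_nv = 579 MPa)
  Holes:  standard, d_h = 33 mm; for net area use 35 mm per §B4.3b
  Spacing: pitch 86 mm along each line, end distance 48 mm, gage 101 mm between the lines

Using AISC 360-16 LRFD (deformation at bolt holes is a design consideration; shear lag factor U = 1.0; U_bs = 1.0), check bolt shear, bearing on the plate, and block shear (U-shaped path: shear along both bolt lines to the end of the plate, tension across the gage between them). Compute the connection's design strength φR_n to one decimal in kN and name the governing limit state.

Bolt shear: A_b = π(30)²/4 = 706.86 mm². φR_n = 0.75 × 579 × 706.86 × 4 × 1 = 1227.8 kN.
Bearing (8 mm plate, F_u = 450 MPa): end bolts L_c = 48 − 33/2 = 31.5, R_n = min(1.2×31.5×8×450, 2.4×30×8×450) = 136.08 kN/bolt; interior L_c = 86 − 33 = 53, R_n = 228.96 kN/bolt. φR_n = 0.75 × (2×136.08 + 2×228.96) = 547.6 kN.
Block shear: shear path 2×[48+1×86] = 2×134 mm, A_gv = 2144, A_nv = 2×(134 − 1.5×35)×8 = 1304 mm²; tension across gage: (101 − 1×35)×8 = 528 mm². R_n = min(0.6×450×1304, 0.6×350×2144) + 1.0×450×528 = min(352.08, 450.24) + 237.6 = 589.68 kN. φR_n = 0.75 × 589.68 = 442.3 kN.
Governing: min(1227.8, 547.6, 442.3) = 442.3 kN → block shear.

442.3 kN (block shear governs)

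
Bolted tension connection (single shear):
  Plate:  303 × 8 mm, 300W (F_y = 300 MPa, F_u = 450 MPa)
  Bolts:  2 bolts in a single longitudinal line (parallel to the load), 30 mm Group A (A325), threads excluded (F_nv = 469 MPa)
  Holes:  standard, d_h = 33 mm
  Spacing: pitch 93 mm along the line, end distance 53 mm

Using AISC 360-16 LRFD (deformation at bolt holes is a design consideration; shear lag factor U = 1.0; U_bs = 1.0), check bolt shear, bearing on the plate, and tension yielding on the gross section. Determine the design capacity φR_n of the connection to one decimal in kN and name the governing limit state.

312.7 kN (bearing governs)

Bolt shear: A_b = π(30)²/4 = 706.86 mm². φR_n = 0.75 × 469 × 706.86 × 2 × 1 = 497.3 kN.
Bearing (8 mm plate, F_u = 450 MPa): end bolts L_c = 53 − 33/2 = 36.5, R_n = min(1.2×36.5×8×450, 2.4×30×8×450) = 157.68 kN/bolt; interior L_c = 93 − 33 = 60, R_n = 259.2 kN/bolt. φR_n = 0.75 × (1×157.68 + 1×259.2) = 312.7 kN.
Tension yield (gross): A_g = 303×8 = 2424 mm². φR_n = 0.90 × 300 × 2424 = 654.5 kN.
Governing: min(497.3, 312.7, 654.5) = 312.7 kN → bearing.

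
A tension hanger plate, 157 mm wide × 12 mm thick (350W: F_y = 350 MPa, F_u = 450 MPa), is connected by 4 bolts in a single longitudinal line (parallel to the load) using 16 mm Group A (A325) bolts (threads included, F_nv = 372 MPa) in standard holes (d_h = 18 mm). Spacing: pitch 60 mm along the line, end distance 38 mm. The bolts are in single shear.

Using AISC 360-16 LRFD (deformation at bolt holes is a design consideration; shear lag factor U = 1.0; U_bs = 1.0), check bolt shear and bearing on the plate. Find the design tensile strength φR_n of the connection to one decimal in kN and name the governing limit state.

224.4 kN (bolt shear governs)

Bolt shear: A_b = π(16)²/4 = 201.06 mm². φR_n = 0.75 × 372 × 201.06 × 4 × 1 = 224.4 kN.
Bearing (12 mm plate, F_u = 450 MPa): end bolts L_c = 38 − 18/2 = 29, R_n = min(1.2×29×12×450, 2.4×16×12×450) = 187.92 kN/bolt; interior L_c = 60 − 18 = 42, R_n = 207.36 kN/bolt. φR_n = 0.75 × (1×187.92 + 3×207.36) = 607.5 kN.
Governing: min(224.4, 607.5) = 224.4 kN → bolt shear.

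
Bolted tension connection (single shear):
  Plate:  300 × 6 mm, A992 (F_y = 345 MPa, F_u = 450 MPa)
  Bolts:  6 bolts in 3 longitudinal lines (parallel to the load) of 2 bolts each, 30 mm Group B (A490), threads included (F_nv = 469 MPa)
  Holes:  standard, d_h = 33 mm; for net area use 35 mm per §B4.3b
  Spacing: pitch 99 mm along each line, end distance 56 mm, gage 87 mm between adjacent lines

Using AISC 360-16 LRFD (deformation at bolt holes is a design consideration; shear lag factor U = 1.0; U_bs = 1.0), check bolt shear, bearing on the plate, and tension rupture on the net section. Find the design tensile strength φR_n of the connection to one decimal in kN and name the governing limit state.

394.9 kN (net-section rupture governs)

Bolt shear: A_b = π(30)²/4 = 706.86 mm². φR_n = 0.75 × 469 × 706.86 × 6 × 1 = 1491.8 kN.
Bearing (6 mm plate, F_u = 450 MPa): end bolts L_c = 56 − 33/2 = 39.5, R_n = min(1.2×39.5×6×450, 2.4×30×6×450) = 127.98 kN/bolt; interior L_c = 99 − 33 = 66, R_n = 194.4 kN/bolt. φR_n = 0.75 × (3×127.98 + 3×194.4) = 725.4 kN.
Tension rupture (net): A_n = (300 − 3×35)×6 = 1170 mm² (U = 1.0, A_e = A_n). φR_n = 0.75 × 450 × 1170 = 394.9 kN.
Governing: min(1491.8, 725.4, 394.9) = 394.9 kN → net-section rupture.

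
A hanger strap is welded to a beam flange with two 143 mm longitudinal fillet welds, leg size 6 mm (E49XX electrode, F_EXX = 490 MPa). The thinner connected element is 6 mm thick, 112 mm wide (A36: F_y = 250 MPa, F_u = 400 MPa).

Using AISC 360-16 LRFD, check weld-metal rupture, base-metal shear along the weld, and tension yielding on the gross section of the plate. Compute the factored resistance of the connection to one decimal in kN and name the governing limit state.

Weld metal: throat = 0.707×6 = 4.242 mm, L = 2×143 = 286 mm. φR_n = 0.75 × 0.6 × 490 × 4.242 × 286 = 267.5 kN.
Base metal shear (6 mm plate): yield φR_n = 1.0×0.6×250×6×286 = 257.4 kN; rupture φR_n = 0.75×0.6×400×6×286 = 308.9 kN; take 257.4 kN (yield).
Tension yield (gross): A_g = 112×6 = 672 mm². φR_n = 0.90 × 250 × 672 = 151.2 kN.
Governing: min(267.5, 257.4, 151.2) = 151.2 kN → gross-section yield.

151.2 kN (gross-section yield governs)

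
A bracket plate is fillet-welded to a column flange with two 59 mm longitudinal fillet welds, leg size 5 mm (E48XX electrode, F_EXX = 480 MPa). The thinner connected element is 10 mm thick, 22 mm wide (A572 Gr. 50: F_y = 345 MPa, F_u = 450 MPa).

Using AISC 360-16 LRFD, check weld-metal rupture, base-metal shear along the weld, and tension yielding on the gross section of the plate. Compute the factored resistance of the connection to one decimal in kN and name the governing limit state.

68.3 kN (gross-section yield governs)

Weld metal: throat = 0.707×5 = 3.535 mm, L = 2×59 = 118 mm. φR_n = 0.75 × 0.6 × 480 × 3.535 × 118 = 90.1 kN.
Base metal shear (10 mm plate): yield φR_n = 1.0×0.6×345×10×118 = 244.3 kN; rupture φR_n = 0.75×0.6×450×10×118 = 239.0 kN; take 239.0 kN (rupture).
Tension yield (gross): A_g = 22×10 = 220 mm². φR_n = 0.90 × 345 × 220 = 68.3 kN.
Governing: min(90.1, 239.0, 68.3) = 68.3 kN → gross-section yield.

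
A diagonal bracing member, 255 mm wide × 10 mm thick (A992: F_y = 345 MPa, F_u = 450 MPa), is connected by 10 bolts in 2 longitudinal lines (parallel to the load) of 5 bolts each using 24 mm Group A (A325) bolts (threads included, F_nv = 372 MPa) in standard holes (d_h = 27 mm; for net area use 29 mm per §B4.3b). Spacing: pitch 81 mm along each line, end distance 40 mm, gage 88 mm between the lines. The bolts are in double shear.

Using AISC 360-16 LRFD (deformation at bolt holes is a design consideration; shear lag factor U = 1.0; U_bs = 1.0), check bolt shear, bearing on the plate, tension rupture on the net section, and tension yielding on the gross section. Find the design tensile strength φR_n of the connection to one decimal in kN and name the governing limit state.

Bolt shear: A_b = π(24)²/4 = 452.39 mm². φR_n = 0.75 × 372 × 452.39 × 10 × 2 = 2524.3 kN.
Bearing (10 mm plate, F_u = 450 MPa): end bolts L_c = 40 − 27/2 = 26.5, R_n = min(1.2×26.5×10×450, 2.4×24×10×450) = 143.1 kN/bolt; interior L_c = 81 − 27 = 54, R_n = 259.2 kN/bolt. φR_n = 0.75 × (2×143.1 + 8×259.2) = 1769.9 kN.
Tension rupture (net): A_n = (255 − 2×29)×10 = 1970 mm² (U = 1.0, A_e = A_n). φR_n = 0.75 × 450 × 1970 = 664.9 kN.
Tension yield (gross): A_g = 255×10 = 2550 mm². φR_n = 0.90 × 345 × 2550 = 791.8 kN.
Governing: min(2524.3, 1769.9, 664.9, 791.8) = 664.9 kN → net-section rupture.

664.9 kN (net-section rupture governs)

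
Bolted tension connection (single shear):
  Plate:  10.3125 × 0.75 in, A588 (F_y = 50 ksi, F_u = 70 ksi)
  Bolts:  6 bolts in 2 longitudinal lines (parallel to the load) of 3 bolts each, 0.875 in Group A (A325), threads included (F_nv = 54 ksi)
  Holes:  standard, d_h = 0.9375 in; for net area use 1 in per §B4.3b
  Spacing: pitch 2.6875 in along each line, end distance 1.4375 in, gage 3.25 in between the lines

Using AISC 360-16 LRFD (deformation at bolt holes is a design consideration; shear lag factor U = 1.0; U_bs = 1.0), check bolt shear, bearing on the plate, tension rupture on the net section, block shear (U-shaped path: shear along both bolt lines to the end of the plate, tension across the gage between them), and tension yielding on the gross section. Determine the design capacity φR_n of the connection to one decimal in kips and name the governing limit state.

146.1 kips (bolt shear governs)

Bolt shear: A_b = π(0.875)²/4 = 0.60132 in². φR_n = 0.75 × 54 × 0.60132 × 6 × 1 = 146.1 kips.
Bearing (0.75 in plate, F_u = 70 ksi): end bolts L_c = 1.4375 − 0.9375/2 = 0.96875, R_n = min(1.2×0.96875×0.75×70, 2.4×0.875×0.75×70) = 61.031 kips/bolt; interior L_c = 2.6875 − 0.9375 = 1.75, R_n = 110.25 kips/bolt. φR_n = 0.75 × (2×61.031 + 4×110.25) = 422.3 kips.
Tension rupture (net): A_n = (10.3125 − 2×1)×0.75 = 6.2344 in² (U = 1.0, A_e = A_n). φR_n = 0.75 × 70 × 6.2344 = 327.3 kips.
Block shear: shear path 2×[1.4375+2×2.6875] = 2×6.8125 in, A_gv = 10.219, A_nv = 2×(6.8125 − 2.5×1)×0.75 = 6.4688 in²; tension across gage: (3.25 − 1×1)×0.75 = 1.6875 in². R_n = min(0.6×70×6.4688, 0.6×50×10.219) + 1.0×70×1.6875 = min(271.69, 306.57) + 118.13 = 389.82 kips. φR_n = 0.75 × 389.82 = 292.4 kips.
Tension yield (gross): A_g = 10.3125×0.75 = 7.7344 in². φR_n = 0.90 × 50 × 7.7344 = 348.0 kips.
Governing: min(146.1, 422.3, 327.3, 292.4, 348.0) = 146.1 kips → bolt shear.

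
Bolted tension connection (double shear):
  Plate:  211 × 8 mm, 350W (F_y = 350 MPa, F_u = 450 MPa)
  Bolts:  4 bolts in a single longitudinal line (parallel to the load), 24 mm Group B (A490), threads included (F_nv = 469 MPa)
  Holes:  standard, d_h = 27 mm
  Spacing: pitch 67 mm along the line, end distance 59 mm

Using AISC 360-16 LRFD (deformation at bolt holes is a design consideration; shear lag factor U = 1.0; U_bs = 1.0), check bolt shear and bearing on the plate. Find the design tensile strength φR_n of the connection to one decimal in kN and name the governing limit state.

536.2 kN (bearing governs)

Bolt shear: A_b = π(24)²/4 = 452.39 mm². φR_n = 0.75 × 469 × 452.39 × 4 × 2 = 1273.0 kN.
Bearing (8 mm plate, F_u = 450 MPa): end bolts L_c = 59 − 27/2 = 45.5, R_n = min(1.2×45.5×8×450, 2.4×24×8×450) = 196.56 kN/bolt; interior L_c = 67 − 27 = 40, R_n = 172.8 kN/bolt. φR_n = 0.75 × (1×196.56 + 3×172.8) = 536.2 kN.
Governing: min(1273.0, 536.2) = 536.2 kN → bearing.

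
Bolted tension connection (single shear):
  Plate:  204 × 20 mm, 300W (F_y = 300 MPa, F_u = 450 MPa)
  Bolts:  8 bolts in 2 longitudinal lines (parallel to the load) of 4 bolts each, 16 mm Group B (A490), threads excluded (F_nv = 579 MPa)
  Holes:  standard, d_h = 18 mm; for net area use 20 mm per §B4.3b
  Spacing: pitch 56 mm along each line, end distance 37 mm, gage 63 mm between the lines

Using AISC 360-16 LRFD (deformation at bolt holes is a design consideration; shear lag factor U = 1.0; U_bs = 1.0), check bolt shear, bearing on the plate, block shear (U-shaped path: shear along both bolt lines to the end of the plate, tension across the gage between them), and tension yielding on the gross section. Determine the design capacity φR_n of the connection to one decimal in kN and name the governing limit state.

698.5 kN (bolt shear governs)

Bolt shear: A_b = π(16)²/4 = 201.06 mm². φR_n = 0.75 × 579 × 201.06 × 8 × 1 = 698.5 kN.
Bearing (20 mm plate, F_u = 450 MPa): end bolts L_c = 37 − 18/2 = 28, R_n = min(1.2×28×20×450, 2.4×16×20×450) = 302.4 kN/bolt; interior L_c = 56 − 18 = 38, R_n = 345.6 kN/bolt. φR_n = 0.75 × (2×302.4 + 6×345.6) = 2008.8 kN.
Block shear: shear path 2×[37+3×56] = 2×205 mm, A_gv = 8200, A_nv = 2×(205 − 3.5×20)×20 = 5400 mm²; tension across gage: (63 − 1×20)×20 = 860 mm². R_n = min(0.6×450×5400, 0.6×300×8200) + 1.0×450×860 = min(1458, 1476) + 387 = 1845 kN. φR_n = 0.75 × 1845 = 1383.8 kN.
Tension yield (gross): A_g = 204×20 = 4080 mm². φR_n = 0.90 × 300 × 4080 = 1101.6 kN.
Governing: min(698.5, 2008.8, 1383.8, 1101.6) = 698.5 kN → bolt shear.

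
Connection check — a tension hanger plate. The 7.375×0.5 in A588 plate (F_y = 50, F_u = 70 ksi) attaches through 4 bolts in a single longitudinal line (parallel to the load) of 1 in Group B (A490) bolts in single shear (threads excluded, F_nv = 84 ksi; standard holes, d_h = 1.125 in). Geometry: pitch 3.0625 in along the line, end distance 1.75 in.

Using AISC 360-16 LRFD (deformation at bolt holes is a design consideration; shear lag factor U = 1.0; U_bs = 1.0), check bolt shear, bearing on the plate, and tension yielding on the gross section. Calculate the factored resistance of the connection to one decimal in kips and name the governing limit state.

165.9 kips (gross-section yield governs)

Bolt shear: A_b = π(1)²/4 = 0.7854 in². φR_n = 0.75 × 84 × 0.7854 × 4 × 1 = 197.9 kips.
Bearing (0.5 in plate, F_u = 70 ksi): end bolts L_c = 1.75 − 1.125/2 = 1.1875, R_n = min(1.2×1.1875×0.5×70, 2.4×1×0.5×70) = 49.875 kips/bolt; interior L_c = 3.0625 − 1.125 = 1.9375, R_n = 81.375 kips/bolt. φR_n = 0.75 × (1×49.875 + 3×81.375) = 220.5 kips.
Tension yield (gross): A_g = 7.375×0.5 = 3.6875 in². φR_n = 0.90 × 50 × 3.6875 = 165.9 kips.
Governing: min(197.9, 220.5, 165.9) = 165.9 kips → gross-section yield.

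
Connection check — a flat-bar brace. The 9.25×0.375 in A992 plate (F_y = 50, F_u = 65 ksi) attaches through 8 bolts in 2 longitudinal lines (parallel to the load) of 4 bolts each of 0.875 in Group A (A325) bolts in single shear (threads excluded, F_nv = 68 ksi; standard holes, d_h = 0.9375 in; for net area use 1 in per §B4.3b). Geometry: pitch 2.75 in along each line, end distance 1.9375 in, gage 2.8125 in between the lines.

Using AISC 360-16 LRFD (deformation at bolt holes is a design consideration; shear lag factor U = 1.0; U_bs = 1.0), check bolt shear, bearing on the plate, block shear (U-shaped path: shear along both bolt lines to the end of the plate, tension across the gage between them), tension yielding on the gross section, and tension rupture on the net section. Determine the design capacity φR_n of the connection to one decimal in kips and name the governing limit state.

132.5 kips (net-section rupture governs)

Bolt shear: A_b = π(0.875)²/4 = 0.60132 in². φR_n = 0.75 × 68 × 0.60132 × 8 × 1 = 245.3 kips.
Bearing (0.375 in plate, F_u = 65 ksi): end bolts L_c = 1.9375 − 0.9375/2 = 1.46875, R_n = min(1.2×1.46875×0.375×65, 2.4×0.875×0.375×65) = 42.961 kips/bolt; interior L_c = 2.75 − 0.9375 = 1.8125, R_n = 51.188 kips/bolt. φR_n = 0.75 × (2×42.961 + 6×51.188) = 294.8 kips.
Block shear: shear path 2×[1.9375+3×2.75] = 2×10.1875 in, A_gv = 7.6406, A_nv = 2×(10.1875 − 3.5×1)×0.375 = 5.0156 in²; tension across gage: (2.8125 − 1×1)×0.375 = 0.67969 in². R_n = min(0.6×65×5.0156, 0.6×50×7.6406) + 1.0×65×0.67969 = min(195.61, 229.22) + 44.18 = 239.79 kips. φR_n = 0.75 × 239.79 = 179.8 kips.
Tension yield (gross): A_g = 9.25×0.375 = 3.4688 in². φR_n = 0.90 × 50 × 3.4688 = 156.1 kips.
Tension rupture (net): A_n = (9.25 − 2×1)×0.375 = 2.7188 in² (U = 1.0, A_e = A_n). φR_n = 0.75 × 65 × 2.7188 = 132.5 kips.
Governing: min(245.3, 294.8, 179.8, 156.1, 132.5) = 132.5 kips → net-section rupture.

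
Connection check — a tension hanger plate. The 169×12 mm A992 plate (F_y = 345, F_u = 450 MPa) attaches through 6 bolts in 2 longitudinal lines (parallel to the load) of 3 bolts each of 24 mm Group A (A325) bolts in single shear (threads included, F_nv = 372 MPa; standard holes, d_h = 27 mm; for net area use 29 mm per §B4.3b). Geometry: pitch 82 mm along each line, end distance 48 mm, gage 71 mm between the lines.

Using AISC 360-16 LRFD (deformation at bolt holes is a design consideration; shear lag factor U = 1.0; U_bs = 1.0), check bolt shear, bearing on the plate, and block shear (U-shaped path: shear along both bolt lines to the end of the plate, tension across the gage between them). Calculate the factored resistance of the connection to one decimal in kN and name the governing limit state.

Bolt shear: A_b = π(24)²/4 = 452.39 mm². φR_n = 0.75 × 372 × 452.39 × 6 × 1 = 757.3 kN.
Bearing (12 mm plate, F_u = 450 MPa): end bolts L_c = 48 − 27/2 = 34.5, R_n = min(1.2×34.5×12×450, 2.4×24×12×450) = 223.56 kN/bolt; interior L_c = 82 − 27 = 55, R_n = 311.04 kN/bolt. φR_n = 0.75 × (2×223.56 + 4×311.04) = 1268.5 kN.
Block shear: shear path 2×[48+2×82] = 2×212 mm, A_gv = 5088, A_nv = 2×(212 − 2.5×29)×12 = 3348 mm²; tension across gage: (71 − 1×29)×12 = 504 mm². R_n = min(0.6×450×3348, 0.6×345×5088) + 1.0×450×504 = min(903.96, 1053.2) + 226.8 = 1130.8 kN. φR_n = 0.75 × 1130.8 = 848.1 kN.
Governing: min(757.3, 1268.5, 848.1) = 757.3 kN → bolt shear.

757.3 kN (bolt shear governs)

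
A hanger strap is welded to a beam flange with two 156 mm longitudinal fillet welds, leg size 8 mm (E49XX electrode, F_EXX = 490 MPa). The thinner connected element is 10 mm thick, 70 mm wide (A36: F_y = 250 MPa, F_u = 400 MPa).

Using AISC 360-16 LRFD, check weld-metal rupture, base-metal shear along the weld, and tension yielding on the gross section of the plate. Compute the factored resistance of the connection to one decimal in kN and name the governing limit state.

157.5 kN (gross-section yield governs)

Weld metal: throat = 0.707×8 = 5.656 mm, L = 2×156 = 312 mm. φR_n = 0.75 × 0.6 × 490 × 5.656 × 312 = 389.1 kN.
Base metal shear (10 mm plate): yield φR_n = 1.0×0.6×250×10×312 = 468.0 kN; rupture φR_n = 0.75×0.6×400×10×312 = 561.6 kN; take 468.0 kN (yield).
Tension yield (gross): A_g = 70×10 = 700 mm². φR_n = 0.90 × 250 × 700 = 157.5 kN.
Governing: min(389.1, 468.0, 157.5) = 157.5 kN → gross-section yield.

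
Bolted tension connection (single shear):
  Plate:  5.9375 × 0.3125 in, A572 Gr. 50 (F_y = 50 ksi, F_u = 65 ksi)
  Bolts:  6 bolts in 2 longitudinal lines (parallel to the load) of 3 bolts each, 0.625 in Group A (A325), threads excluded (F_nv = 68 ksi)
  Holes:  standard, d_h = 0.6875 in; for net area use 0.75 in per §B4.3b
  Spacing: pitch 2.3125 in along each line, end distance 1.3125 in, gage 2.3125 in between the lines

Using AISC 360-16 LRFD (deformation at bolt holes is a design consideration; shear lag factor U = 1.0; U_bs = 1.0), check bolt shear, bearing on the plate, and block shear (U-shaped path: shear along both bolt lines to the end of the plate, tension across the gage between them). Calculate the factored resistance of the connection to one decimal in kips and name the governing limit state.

93.9 kips (bolt shear governs)

Bolt shear: A_b = π(0.625)²/4 = 0.3068 in². φR_n = 0.75 × 68 × 0.3068 × 6 × 1 = 93.9 kips.
Bearing (0.3125 in plate, F_u = 65 ksi): end bolts L_c = 1.3125 − 0.6875/2 = 0.96875, R_n = min(1.2×0.96875×0.3125×65, 2.4×0.625×0.3125×65) = 23.613 kips/bolt; interior L_c = 2.3125 − 0.6875 = 1.625, R_n = 30.469 kips/bolt. φR_n = 0.75 × (2×23.613 + 4×30.469) = 126.8 kips.
Block shear: shear path 2×[1.3125+2×2.3125] = 2×5.9375 in, A_gv = 3.7109, A_nv = 2×(5.9375 − 2.5×0.75)×0.3125 = 2.5391 in²; tension across gage: (2.3125 − 1×0.75)×0.3125 = 0.48828 in². R_n = min(0.6×65×2.5391, 0.6×50×3.7109) + 1.0×65×0.48828 = min(99.025, 111.33) + 31.738 = 130.76 kips. φR_n = 0.75 × 130.76 = 98.1 kips.
Governing: min(93.9, 126.8, 98.1) = 93.9 kips → bolt shear.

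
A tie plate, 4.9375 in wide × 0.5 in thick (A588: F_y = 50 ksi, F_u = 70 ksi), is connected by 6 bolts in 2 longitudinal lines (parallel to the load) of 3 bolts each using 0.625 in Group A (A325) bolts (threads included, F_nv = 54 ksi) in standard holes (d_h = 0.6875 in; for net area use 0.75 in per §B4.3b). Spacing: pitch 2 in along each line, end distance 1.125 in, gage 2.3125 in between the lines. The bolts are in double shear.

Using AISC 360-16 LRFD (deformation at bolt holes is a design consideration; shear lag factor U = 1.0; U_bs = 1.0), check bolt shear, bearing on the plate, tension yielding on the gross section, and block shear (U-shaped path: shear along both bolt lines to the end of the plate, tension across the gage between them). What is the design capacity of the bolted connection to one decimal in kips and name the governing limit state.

Bolt shear: A_b = π(0.625)²/4 = 0.3068 in². φR_n = 0.75 × 54 × 0.3068 × 6 × 2 = 149.1 kips.
Bearing (0.5 in plate, F_u = 70 ksi): end bolts L_c = 1.125 − 0.6875/2 = 0.78125, R_n = min(1.2×0.78125×0.5×70, 2.4×0.625×0.5×70) = 32.813 kips/bolt; interior L_c = 2 − 0.6875 = 1.3125, R_n = 52.5 kips/bolt. φR_n = 0.75 × (2×32.813 + 4×52.5) = 206.7 kips.
Tension yield (gross): A_g = 4.9375×0.5 = 2.4688 in². φR_n = 0.90 × 50 × 2.4688 = 111.1 kips.
Block shear: shear path 2×[1.125+2×2] = 2×5.125 in, A_gv = 5.125, A_nv = 2×(5.125 − 2.5×0.75)×0.5 = 3.25 in²; tension across gage: (2.3125 − 1×0.75)×0.5 = 0.78125 in². R_n = min(0.6×70×3.25, 0.6×50×5.125) + 1.0×70×0.78125 = min(136.5, 153.75) + 54.688 = 191.19 kips. φR_n = 0.75 × 191.19 = 143.4 kips.
Governing: min(149.1, 206.7, 111.1, 143.4) = 111.1 kips → gross-section yield.

111.1 kips (gross-section yield governs)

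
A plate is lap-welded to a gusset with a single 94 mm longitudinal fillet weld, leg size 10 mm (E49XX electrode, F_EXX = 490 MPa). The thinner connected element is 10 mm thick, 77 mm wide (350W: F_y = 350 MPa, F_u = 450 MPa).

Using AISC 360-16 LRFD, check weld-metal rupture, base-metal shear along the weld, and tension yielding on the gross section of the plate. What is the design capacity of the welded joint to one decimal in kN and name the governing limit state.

Weld metal: throat = 0.707×10 = 7.07 mm, L = 94 mm. φR_n = 0.75 × 0.6 × 490 × 7.07 × 94 = 146.5 kN.
Base metal shear (10 mm plate): yield φR_n = 1.0×0.6×350×10×94 = 197.4 kN; rupture φR_n = 0.75×0.6×450×10×94 = 190.4 kN; take 190.4 kN (rupture).
Tension yield (gross): A_g = 77×10 = 770 mm². φR_n = 0.90 × 350 × 770 = 242.6 kN.
Governing: min(146.5, 190.4, 242.6) = 146.5 kN → weld metal.

146.5 kN (weld metal governs)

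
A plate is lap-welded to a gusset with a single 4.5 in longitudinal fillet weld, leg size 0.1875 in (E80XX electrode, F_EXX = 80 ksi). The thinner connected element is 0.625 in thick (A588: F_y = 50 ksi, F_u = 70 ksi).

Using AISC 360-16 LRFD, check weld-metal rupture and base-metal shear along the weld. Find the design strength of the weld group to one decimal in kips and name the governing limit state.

Weld metal: throat = 0.707×0.1875 = 0.13256 in, L = 4.5 in. φR_n = 0.75 × 0.6 × 80 × 0.13256 × 4.5 = 21.5 kips.
Base metal shear (0.625 in plate): yield φR_n = 1.0×0.6×50×0.625×4.5 = 84.4 kips; rupture φR_n = 0.75×0.6×70×0.625×4.5 = 88.6 kips; take 84.4 kips (yield).
Governing: min(21.5, 84.4) = 21.5 kips → weld metal.

21.5 kips (weld metal governs)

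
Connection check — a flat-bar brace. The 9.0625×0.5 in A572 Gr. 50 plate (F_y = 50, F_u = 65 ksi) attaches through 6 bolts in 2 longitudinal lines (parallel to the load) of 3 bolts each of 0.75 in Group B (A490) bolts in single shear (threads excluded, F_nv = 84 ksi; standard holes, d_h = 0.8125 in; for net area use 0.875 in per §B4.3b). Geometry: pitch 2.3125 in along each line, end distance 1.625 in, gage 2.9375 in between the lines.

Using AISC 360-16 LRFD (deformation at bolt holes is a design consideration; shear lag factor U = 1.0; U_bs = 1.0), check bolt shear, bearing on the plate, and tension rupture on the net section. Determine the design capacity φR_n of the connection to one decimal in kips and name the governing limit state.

Bolt shear: A_b = π(0.75)²/4 = 0.44179 in². φR_n = 0.75 × 84 × 0.44179 × 6 × 1 = 167.0 kips.
Bearing (0.5 in plate, F_u = 65 ksi): end bolts L_c = 1.625 − 0.8125/2 = 1.21875, R_n = min(1.2×1.21875×0.5×65, 2.4×0.75×0.5×65) = 47.531 kips/bolt; interior L_c = 2.3125 − 0.8125 = 1.5, R_n = 58.5 kips/bolt. φR_n = 0.75 × (2×47.531 + 4×58.5) = 246.8 kips.
Tension rupture (net): A_n = (9.0625 − 2×0.875)×0.5 = 3.6563 in² (U = 1.0, A_e = A_n). φR_n = 0.75 × 65 × 3.6563 = 178.2 kips.
Governing: min(167.0, 246.8, 178.2) = 167.0 kips → bolt shear.

167.0 kips (bolt shear governs)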